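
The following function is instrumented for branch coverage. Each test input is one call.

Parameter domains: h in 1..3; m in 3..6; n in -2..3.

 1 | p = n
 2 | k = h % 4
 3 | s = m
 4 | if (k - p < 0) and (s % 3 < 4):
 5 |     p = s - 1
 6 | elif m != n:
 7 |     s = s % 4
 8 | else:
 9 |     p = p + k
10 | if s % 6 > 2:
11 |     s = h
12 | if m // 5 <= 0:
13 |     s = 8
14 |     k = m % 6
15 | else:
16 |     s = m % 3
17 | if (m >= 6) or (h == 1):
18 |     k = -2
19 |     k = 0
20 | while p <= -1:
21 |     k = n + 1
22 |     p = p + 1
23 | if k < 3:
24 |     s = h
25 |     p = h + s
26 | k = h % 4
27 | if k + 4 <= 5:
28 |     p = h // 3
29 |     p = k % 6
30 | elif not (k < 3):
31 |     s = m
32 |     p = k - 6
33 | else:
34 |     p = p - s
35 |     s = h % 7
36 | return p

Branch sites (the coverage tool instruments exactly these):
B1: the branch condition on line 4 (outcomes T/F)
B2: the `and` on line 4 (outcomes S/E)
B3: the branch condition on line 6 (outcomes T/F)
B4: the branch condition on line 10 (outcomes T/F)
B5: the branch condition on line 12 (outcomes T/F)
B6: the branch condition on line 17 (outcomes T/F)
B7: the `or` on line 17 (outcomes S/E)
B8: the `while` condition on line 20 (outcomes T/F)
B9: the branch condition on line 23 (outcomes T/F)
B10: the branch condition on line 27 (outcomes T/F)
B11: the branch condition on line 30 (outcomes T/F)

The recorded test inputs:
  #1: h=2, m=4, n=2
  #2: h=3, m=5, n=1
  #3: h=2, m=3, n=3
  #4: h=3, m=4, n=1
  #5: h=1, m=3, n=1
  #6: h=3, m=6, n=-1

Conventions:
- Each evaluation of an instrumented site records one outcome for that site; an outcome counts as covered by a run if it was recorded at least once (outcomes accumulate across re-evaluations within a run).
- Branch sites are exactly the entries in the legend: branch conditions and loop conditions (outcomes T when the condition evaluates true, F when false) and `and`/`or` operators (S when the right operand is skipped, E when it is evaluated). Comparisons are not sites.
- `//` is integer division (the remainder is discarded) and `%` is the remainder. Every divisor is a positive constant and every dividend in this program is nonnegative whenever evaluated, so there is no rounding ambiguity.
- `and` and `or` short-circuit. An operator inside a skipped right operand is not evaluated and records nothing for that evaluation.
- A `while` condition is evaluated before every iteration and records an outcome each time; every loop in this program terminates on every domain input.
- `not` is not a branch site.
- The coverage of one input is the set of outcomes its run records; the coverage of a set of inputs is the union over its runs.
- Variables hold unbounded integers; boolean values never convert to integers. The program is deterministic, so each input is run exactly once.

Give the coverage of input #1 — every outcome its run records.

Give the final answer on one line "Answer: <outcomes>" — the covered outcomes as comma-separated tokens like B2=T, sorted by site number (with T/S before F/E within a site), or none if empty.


Event log for input #1 (h=2, m=4, n=2):
  B2->S, B1->F, B3->T, B4->F, B5->T, B7->E, B6->F, B8->F, B9->F, B10->F
  B11->F
collecting distinct outcomes: B1=F, B2=S, B3=T, B4=F, B5=T, B6=F, B7=E, B8=F, B9=F, B10=F, B11=F
Answer: B1=F, B2=S, B3=T, B4=F, B5=T, B6=F, B7=E, B8=F, B9=F, B10=F, B11=F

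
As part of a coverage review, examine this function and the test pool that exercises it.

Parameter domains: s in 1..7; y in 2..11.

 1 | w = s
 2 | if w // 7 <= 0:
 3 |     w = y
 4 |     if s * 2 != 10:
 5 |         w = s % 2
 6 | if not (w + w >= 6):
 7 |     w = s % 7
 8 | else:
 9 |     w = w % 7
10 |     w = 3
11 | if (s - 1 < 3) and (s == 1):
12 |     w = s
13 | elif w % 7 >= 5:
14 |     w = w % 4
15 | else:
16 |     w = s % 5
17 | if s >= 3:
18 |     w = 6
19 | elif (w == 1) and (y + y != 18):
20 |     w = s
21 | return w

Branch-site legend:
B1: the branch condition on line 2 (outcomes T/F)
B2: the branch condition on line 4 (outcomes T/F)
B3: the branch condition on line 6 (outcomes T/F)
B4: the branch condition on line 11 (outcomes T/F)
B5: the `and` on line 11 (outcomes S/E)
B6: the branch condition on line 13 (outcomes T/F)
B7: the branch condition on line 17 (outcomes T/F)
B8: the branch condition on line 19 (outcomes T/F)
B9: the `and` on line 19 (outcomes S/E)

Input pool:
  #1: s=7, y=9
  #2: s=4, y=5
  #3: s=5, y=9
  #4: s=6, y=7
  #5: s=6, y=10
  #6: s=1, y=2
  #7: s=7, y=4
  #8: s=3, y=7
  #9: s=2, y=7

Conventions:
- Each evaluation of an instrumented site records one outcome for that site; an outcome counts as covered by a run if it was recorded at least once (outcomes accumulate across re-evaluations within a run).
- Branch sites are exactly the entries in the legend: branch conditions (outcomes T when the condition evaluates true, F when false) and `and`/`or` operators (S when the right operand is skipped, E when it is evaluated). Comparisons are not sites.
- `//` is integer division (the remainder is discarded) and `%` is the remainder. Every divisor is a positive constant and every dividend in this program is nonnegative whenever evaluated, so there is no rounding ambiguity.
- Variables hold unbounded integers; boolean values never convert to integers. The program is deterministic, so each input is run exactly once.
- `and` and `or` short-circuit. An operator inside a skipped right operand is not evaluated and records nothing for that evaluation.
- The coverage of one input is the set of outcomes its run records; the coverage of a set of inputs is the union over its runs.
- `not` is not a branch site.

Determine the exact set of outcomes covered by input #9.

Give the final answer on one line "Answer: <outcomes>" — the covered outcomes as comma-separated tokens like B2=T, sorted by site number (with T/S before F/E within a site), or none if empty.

Simulating input #9 (s=2, y=7) step by step:
  B1->T, B2->T, B3->T, B5->E, B4->F, B6->F, B7->F, B9->S, B8->F
deduplicating events, the covered set is: B1=T, B2=T, B3=T, B4=F, B5=E, B6=F, B7=F, B8=F, B9=S

Answer: B1=T, B2=T, B3=T, B4=F, B5=E, B6=F, B7=F, B8=F, B9=S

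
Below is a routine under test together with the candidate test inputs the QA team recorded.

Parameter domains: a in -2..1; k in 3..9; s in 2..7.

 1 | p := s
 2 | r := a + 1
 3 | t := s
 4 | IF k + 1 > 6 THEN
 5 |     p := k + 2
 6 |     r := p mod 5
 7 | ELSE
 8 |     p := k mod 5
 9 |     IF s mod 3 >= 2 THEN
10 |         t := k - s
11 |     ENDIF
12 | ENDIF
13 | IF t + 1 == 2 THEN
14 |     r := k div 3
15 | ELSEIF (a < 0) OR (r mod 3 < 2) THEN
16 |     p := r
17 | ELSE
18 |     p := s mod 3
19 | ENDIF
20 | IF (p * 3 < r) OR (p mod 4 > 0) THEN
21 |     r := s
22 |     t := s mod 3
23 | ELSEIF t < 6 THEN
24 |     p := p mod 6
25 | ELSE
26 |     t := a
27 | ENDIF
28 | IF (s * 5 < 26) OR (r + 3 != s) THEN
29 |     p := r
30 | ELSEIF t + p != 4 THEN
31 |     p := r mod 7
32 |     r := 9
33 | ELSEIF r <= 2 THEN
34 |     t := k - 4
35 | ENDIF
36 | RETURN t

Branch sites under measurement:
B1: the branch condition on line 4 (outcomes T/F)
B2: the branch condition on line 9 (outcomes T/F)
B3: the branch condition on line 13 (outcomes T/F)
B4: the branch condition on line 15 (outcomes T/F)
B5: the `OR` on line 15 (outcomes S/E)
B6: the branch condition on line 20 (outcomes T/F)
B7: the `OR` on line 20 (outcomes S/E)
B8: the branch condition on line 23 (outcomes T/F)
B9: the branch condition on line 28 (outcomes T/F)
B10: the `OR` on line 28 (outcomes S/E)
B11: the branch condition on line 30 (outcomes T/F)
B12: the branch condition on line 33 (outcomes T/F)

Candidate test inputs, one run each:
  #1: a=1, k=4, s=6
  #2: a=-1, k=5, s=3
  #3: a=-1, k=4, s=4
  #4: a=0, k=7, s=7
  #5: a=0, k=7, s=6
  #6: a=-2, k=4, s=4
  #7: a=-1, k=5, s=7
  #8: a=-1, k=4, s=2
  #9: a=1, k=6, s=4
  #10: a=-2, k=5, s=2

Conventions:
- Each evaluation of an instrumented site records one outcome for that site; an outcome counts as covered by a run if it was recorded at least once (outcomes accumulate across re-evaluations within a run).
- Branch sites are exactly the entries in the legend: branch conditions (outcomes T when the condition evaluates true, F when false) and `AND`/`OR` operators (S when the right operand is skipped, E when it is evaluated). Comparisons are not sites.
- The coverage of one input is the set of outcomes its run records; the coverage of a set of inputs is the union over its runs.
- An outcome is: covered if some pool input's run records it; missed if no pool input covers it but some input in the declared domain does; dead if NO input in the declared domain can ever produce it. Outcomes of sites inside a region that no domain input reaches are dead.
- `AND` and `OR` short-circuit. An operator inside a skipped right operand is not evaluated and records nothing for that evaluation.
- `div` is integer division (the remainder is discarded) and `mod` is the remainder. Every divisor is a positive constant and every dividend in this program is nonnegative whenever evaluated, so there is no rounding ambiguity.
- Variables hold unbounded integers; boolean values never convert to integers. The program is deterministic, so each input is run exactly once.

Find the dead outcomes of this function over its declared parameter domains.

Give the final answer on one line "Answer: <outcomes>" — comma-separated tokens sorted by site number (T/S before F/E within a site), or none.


checking every outcome against all 168 domain inputs:
  B12=T: zero occurrences over every domain input -> dead
  reachable outcomes have witnesses, e.g. B1=T (e.g. a=-2, k=6, s=2), B1=F (e.g. a=-2, k=3, s=2), B2=T (e.g. a=-2, k=3, s=2), B2=F (e.g. a=-2, k=3, s=3)
Answer: B12=T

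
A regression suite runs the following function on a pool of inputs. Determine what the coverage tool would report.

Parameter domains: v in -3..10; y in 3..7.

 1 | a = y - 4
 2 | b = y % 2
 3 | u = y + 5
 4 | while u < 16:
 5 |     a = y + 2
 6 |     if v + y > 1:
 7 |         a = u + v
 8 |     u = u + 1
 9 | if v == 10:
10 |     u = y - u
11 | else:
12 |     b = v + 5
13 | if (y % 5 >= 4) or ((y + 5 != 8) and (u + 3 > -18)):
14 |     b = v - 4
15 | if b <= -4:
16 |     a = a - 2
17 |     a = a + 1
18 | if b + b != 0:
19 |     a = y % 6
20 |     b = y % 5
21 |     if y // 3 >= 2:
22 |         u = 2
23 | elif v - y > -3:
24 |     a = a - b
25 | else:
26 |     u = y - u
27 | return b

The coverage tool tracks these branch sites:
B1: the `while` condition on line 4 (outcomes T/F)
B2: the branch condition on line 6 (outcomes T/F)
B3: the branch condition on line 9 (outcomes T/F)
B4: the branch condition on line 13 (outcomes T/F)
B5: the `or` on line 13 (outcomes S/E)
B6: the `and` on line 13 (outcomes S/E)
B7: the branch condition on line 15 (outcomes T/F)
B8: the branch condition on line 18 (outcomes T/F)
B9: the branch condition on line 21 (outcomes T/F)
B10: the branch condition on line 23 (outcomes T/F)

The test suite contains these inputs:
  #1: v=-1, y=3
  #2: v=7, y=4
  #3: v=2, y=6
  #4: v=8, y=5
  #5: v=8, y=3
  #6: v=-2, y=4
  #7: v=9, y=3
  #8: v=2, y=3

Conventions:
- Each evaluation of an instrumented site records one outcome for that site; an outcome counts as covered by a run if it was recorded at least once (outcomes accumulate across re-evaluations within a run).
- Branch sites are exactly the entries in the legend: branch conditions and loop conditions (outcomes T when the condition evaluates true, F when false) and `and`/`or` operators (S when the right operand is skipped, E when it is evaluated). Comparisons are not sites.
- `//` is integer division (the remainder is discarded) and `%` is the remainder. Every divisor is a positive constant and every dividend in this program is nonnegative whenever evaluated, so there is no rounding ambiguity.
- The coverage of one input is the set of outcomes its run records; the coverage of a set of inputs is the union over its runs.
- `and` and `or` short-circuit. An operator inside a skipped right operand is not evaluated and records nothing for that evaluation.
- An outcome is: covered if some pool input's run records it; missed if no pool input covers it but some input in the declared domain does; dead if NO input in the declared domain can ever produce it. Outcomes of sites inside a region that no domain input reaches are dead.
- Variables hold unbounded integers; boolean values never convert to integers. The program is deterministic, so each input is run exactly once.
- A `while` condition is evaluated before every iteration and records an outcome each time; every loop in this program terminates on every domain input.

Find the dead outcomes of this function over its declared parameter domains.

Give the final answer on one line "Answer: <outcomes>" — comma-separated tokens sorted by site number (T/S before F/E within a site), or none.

running all 70 domain inputs and tallying outcomes:
  reachable outcomes have witnesses, e.g. B1=T (e.g. v=-3, y=3), B1=F (e.g. v=-3, y=3), B2=T (e.g. v=-3, y=5), B2=F (e.g. v=-3, y=3)

Answer: none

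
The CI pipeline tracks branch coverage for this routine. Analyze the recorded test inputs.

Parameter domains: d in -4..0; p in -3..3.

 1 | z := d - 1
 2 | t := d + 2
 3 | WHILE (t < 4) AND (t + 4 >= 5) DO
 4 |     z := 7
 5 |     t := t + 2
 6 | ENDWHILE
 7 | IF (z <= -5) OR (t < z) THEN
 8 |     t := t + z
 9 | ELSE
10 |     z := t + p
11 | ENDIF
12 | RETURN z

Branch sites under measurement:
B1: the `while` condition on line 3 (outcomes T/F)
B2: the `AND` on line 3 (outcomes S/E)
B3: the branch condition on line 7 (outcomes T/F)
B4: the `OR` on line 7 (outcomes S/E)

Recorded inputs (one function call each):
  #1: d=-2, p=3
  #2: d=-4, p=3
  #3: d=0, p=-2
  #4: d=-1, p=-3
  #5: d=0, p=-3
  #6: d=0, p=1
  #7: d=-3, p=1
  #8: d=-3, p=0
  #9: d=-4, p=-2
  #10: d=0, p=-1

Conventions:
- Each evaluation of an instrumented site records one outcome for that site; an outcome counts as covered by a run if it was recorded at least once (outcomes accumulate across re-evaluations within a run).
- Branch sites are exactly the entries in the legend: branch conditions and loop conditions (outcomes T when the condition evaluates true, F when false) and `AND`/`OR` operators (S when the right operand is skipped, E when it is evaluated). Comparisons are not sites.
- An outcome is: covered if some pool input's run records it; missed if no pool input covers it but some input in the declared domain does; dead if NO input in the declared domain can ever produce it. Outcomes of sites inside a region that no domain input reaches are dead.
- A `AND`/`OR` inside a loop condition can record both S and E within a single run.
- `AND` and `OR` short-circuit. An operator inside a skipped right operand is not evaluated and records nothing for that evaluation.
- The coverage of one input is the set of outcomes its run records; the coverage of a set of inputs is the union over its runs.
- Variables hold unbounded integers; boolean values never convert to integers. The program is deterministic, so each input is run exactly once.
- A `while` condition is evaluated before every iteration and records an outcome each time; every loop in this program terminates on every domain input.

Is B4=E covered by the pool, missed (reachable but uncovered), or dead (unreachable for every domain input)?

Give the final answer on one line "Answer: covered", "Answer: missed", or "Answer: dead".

B4=E is recorded by pool input(s) 1, 3, 4, 5, 6, 7, 8, 10 -> covered

Answer: covered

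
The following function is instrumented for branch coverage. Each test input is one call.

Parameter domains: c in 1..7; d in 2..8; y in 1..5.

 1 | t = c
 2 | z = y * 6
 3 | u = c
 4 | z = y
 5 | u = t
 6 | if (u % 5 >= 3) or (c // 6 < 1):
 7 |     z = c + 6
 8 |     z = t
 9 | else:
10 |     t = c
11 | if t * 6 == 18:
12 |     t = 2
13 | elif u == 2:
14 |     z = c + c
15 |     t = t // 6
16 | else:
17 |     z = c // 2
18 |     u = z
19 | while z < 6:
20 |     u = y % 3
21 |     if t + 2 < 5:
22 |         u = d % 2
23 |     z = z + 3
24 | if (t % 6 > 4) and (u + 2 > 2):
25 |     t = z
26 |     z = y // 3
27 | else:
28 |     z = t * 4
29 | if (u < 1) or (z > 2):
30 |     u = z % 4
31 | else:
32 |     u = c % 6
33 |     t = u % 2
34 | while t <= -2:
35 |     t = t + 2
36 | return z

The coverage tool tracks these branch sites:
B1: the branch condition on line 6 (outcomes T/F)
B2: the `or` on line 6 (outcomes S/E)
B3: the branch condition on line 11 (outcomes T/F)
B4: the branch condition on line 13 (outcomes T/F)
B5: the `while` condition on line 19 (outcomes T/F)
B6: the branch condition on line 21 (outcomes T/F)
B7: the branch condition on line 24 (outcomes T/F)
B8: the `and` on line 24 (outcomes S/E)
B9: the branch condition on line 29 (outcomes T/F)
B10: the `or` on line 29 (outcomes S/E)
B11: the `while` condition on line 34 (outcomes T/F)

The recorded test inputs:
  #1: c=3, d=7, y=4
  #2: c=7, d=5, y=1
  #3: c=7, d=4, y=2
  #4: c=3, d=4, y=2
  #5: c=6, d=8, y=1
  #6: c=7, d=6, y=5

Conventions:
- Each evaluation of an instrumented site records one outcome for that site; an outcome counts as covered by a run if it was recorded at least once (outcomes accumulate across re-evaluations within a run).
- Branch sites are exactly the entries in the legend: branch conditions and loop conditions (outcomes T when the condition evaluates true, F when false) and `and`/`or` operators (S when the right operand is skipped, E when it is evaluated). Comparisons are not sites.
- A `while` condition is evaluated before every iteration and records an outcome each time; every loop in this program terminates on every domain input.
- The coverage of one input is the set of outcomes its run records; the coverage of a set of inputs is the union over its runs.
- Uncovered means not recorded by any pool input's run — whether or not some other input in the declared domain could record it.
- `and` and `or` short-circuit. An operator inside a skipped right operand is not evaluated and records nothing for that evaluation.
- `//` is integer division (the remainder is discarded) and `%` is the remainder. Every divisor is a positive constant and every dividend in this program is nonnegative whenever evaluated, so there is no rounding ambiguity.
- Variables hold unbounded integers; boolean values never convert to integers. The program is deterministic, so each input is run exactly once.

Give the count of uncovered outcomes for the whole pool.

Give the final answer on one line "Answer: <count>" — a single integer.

test 1 (c=3, d=7, y=4) fires B2->S, B1->T, B3->T, B5->T, B6->T, B5->F, B8->S, B7->F, B10->E, B9->T, B11->F; hits B1=T, B2=S, B3=T, B5=T, B5=F, B6=T, B7=F, B8=S, B9=T, B10=E, B11=F
test 2 (c=7, d=5, y=1) fires B2->E, B1->F, B3->F, B4->F, B5->T, B6->F, B5->F, B8->S, B7->F, B10->E, B9->T, B11->F; hits B1=F, B2=E, B3=F, B4=F, B5=T, B5=F, B6=F, B7=F, B8=S, B9=T, B10=E, B11=F
test 3 (c=7, d=4, y=2) fires B2->E, B1->F, B3->F, B4->F, B5->T, B6->F, B5->F, B8->S, B7->F, B10->E, B9->T, B11->F; hits B1=F, B2=E, B3=F, B4=F, B5=T, B5=F, B6=F, B7=F, B8=S, B9=T, B10=E, B11=F
test 4 (c=3, d=4, y=2) fires B2->S, B1->T, B3->T, B5->T, B6->T, B5->F, B8->S, B7->F, B10->S, B9->T, B11->F; hits B1=T, B2=S, B3=T, B5=T, B5=F, B6=T, B7=F, B8=S, B9=T, B10=S, B11=F
test 5 (c=6, d=8, y=1) fires B2->E, B1->F, B3->F, B4->F, B5->T, B6->F, B5->F, B8->S, B7->F, B10->E, B9->T, B11->F; hits B1=F, B2=E, B3=F, B4=F, B5=T, B5=F, B6=F, B7=F, B8=S, B9=T, B10=E, B11=F
test 6 (c=7, d=6, y=5) fires B2->E, B1->F, B3->F, B4->F, B5->T, B6->F, B5->F, B8->S, B7->F, B10->E, B9->T, B11->F; hits B1=F, B2=E, B3=F, B4=F, B5=T, B5=F, B6=F, B7=F, B8=S, B9=T, B10=E, B11=F
union over the pool: B1=T, B1=F, B2=S, B2=E, B3=T, B3=F, B4=F, B5=T, B5=F, B6=T, B6=F, B7=F, B8=S, B9=T, B10=S, B10=E, B11=F
uncovered (5 of 22): B4=T, B7=T, B8=E, B9=F, B11=T

Answer: 5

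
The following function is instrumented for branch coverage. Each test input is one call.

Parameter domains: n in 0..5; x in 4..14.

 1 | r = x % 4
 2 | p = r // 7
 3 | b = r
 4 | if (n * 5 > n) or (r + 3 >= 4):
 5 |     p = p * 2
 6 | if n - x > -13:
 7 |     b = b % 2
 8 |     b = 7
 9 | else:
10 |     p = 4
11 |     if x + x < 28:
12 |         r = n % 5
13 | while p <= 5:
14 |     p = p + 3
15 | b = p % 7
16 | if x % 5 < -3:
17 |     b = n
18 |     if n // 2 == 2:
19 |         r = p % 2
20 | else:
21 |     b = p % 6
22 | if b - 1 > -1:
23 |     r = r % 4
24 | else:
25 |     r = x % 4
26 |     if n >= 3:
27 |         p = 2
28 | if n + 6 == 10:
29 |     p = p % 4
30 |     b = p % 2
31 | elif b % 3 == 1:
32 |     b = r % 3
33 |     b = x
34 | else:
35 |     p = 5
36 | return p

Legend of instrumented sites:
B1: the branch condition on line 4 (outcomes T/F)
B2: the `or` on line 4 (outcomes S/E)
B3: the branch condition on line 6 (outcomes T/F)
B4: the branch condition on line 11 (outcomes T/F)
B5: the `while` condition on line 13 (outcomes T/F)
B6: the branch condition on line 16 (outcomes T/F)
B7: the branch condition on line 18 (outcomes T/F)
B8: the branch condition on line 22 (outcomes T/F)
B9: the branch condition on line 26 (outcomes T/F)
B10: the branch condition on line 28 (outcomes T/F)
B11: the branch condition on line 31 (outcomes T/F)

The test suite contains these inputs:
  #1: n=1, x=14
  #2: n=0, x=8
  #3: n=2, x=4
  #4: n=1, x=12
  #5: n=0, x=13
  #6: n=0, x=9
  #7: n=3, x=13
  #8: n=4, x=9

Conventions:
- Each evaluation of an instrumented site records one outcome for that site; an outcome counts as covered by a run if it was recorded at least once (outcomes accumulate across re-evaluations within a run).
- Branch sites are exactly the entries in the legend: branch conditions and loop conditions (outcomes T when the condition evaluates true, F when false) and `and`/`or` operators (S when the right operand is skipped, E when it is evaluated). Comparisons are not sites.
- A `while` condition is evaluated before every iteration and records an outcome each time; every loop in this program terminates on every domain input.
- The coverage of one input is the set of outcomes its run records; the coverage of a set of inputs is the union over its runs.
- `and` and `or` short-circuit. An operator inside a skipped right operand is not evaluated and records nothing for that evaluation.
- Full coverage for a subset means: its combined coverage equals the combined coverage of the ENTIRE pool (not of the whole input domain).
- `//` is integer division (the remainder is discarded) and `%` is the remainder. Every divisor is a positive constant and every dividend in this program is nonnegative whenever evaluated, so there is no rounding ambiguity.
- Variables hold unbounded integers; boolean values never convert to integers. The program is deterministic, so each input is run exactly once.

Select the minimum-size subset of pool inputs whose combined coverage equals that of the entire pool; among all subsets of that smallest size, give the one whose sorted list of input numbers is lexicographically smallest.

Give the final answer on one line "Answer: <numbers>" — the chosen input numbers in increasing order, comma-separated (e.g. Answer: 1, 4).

input #1 (n=1, x=14): events B2->S, B1->T, B3->F, B4->F, B5->T, B5->F, B6->F, B8->T, B10->F, B11->T; covers B1=T, B2=S, B3=F, B4=F, B5=T, B5=F, B6=F, B8=T, B10=F, B11=T
input #2 (n=0, x=8): events B2->E, B1->F, B3->T, B5->T, B5->T, B5->F, B6->F, B8->F, B9->F, B10->F, B11->F; covers B1=F, B2=E, B3=T, B5=T, B5=F, B6=F, B8=F, B9=F, B10=F, B11=F
input #3 (n=2, x=4): events B2->S, B1->T, B3->T, B5->T, B5->T, B5->F, B6->F, B8->F, B9->F, B10->F, B11->F; covers B1=T, B2=S, B3=T, B5=T, B5=F, B6=F, B8=F, B9=F, B10=F, B11=F
input #4 (n=1, x=12): events B2->S, B1->T, B3->T, B5->T, B5->T, B5->F, B6->F, B8->F, B9->F, B10->F, B11->F; covers B1=T, B2=S, B3=T, B5=T, B5=F, B6=F, B8=F, B9=F, B10=F, B11=F
input #5 (n=0, x=13): events B2->E, B1->T, B3->F, B4->T, B5->T, B5->F, B6->F, B8->T, B10->F, B11->T; covers B1=T, B2=E, B3=F, B4=T, B5=T, B5=F, B6=F, B8=T, B10=F, B11=T
input #6 (n=0, x=9): events B2->E, B1->T, B3->T, B5->T, B5->T, B5->F, B6->F, B8->F, B9->F, B10->F, B11->F; covers B1=T, B2=E, B3=T, B5=T, B5=F, B6=F, B8=F, B9=F, B10=F, B11=F
input #7 (n=3, x=13): events B2->S, B1->T, B3->T, B5->T, B5->T, B5->F, B6->F, B8->F, B9->T, B10->F, B11->F; covers B1=T, B2=S, B3=T, B5=T, B5=F, B6=F, B8=F, B9=T, B10=F, B11=F
input #8 (n=4, x=9): events B2->S, B1->T, B3->T, B5->T, B5->T, B5->F, B6->F, B8->F, B9->T, B10->T; covers B1=T, B2=S, B3=T, B5=T, B5=F, B6=F, B8=F, B9=T, B10=T
pool-wide coverage (19 outcomes): B1=T, B1=F, B2=S, B2=E, B3=T, B3=F, B4=T, B4=F, B5=T, B5=F, B6=F, B8=T, B8=F, B9=T, B9=F, B10=T, B10=F, B11=T, B11=F
checked all size-1 subsets: none covers 19 outcomes (max 10/19)
checked all size-2 subsets: none covers 19 outcomes (max 16/19)
checked all size-3 subsets: none covers 19 outcomes (max 18/19)
size 4: inputs {1, 2, 5, 8} cover all 19 outcomes, and no lexicographically smaller subset of this size does

Answer: 1, 2, 5, 8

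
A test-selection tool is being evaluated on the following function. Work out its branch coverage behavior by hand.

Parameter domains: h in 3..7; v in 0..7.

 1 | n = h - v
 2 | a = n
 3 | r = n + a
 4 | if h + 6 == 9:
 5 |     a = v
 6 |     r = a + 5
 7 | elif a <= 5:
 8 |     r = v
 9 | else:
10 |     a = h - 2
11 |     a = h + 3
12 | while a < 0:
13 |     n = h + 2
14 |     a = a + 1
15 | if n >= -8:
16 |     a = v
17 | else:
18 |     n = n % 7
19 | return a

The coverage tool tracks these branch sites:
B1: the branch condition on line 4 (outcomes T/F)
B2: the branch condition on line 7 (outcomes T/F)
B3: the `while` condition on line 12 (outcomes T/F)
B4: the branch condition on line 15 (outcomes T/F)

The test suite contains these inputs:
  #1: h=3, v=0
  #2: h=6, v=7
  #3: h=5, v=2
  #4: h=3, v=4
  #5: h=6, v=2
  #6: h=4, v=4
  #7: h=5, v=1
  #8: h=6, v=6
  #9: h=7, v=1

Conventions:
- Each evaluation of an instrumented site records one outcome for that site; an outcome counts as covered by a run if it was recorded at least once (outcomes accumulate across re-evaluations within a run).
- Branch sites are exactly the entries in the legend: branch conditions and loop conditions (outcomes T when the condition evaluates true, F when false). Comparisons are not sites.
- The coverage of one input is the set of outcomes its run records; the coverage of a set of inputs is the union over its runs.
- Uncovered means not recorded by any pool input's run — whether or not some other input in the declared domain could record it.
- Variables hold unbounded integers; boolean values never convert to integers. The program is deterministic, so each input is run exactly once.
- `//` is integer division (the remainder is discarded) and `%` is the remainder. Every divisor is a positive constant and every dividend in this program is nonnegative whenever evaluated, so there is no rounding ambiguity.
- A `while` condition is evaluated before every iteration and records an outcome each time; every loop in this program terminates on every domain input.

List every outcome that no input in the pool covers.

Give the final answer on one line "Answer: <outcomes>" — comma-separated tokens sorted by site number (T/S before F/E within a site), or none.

run #1 (h=3, v=0) runs B1->T, B3->F, B4->T; records B1=T, B3=F, B4=T
run #2 (h=6, v=7) runs B1->F, B2->T, B3->T, B3->F, B4->T; records B1=F, B2=T, B3=T, B3=F, B4=T
run #3 (h=5, v=2) runs B1->F, B2->T, B3->F, B4->T; records B1=F, B2=T, B3=F, B4=T
run #4 (h=3, v=4) runs B1->T, B3->F, B4->T; records B1=T, B3=F, B4=T
run #5 (h=6, v=2) runs B1->F, B2->T, B3->F, B4->T; records B1=F, B2=T, B3=F, B4=T
run #6 (h=4, v=4) runs B1->F, B2->T, B3->F, B4->T; records B1=F, B2=T, B3=F, B4=T
run #7 (h=5, v=1) runs B1->F, B2->T, B3->F, B4->T; records B1=F, B2=T, B3=F, B4=T
run #8 (h=6, v=6) runs B1->F, B2->T, B3->F, B4->T; records B1=F, B2=T, B3=F, B4=T
run #9 (h=7, v=1) runs B1->F, B2->F, B3->F, B4->T; records B1=F, B2=F, B3=F, B4=T
union over the pool: B1=T, B1=F, B2=T, B2=F, B3=T, B3=F, B4=T
uncovered (1 of 8): B4=F

Answer: B4=F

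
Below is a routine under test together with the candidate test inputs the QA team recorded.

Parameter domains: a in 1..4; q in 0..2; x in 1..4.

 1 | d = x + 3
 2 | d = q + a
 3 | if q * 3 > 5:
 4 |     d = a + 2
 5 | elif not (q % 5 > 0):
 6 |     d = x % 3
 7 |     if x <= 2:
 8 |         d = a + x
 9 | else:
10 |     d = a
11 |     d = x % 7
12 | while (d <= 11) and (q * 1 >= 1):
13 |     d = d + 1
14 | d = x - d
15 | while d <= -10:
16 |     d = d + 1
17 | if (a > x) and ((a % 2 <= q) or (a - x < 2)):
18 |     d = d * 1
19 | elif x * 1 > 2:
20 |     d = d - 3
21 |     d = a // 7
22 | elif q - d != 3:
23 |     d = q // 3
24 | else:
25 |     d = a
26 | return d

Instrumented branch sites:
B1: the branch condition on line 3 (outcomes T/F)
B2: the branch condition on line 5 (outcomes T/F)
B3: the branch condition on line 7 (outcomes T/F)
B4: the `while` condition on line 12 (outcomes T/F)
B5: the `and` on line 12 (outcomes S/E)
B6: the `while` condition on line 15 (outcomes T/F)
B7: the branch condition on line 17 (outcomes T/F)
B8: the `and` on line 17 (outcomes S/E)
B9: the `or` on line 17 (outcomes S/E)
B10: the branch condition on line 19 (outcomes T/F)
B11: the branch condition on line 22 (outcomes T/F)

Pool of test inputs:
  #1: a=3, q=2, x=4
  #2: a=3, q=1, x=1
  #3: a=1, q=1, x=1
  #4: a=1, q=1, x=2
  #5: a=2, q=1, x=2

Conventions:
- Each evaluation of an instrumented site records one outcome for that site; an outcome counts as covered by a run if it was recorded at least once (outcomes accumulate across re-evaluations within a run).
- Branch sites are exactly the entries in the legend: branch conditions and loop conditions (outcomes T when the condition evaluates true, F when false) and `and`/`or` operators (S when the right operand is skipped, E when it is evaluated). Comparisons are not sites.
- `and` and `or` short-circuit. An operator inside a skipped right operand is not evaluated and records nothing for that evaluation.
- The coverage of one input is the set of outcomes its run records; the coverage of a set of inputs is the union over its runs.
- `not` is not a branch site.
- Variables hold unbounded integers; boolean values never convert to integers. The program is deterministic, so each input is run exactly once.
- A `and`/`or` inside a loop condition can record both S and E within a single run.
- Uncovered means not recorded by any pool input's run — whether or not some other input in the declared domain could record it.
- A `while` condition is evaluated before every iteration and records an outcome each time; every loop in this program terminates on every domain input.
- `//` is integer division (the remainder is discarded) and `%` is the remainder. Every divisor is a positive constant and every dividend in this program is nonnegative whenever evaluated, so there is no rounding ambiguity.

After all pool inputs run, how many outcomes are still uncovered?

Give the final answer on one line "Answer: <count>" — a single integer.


run #1 (a=3, q=2, x=4) runs B1->T, B5->E, B4->T, B5->E, B4->T, B5->E, B4->T, B5->E, B4->T, B5->E, B4->T, B5->E, B4->T, B5->E, ...; records B1=T, B4=T, B4=F, B5=S, B5=E, B6=F, B7=F, B8=S, B10=T
run #2 (a=3, q=1, x=1) runs B1->F, B2->F, B5->E, B4->T, B5->E, B4->T, B5->E, B4->T, B5->E, B4->T, B5->E, B4->T, B5->E, B4->T, ...; records B1=F, B2=F, B4=T, B4=F, B5=S, B5=E, B6=T, B6=F, B7=T, B8=E, B9=S
run #3 (a=1, q=1, x=1) runs B1->F, B2->F, B5->E, B4->T, B5->E, B4->T, B5->E, B4->T, B5->E, B4->T, B5->E, B4->T, B5->E, B4->T, ...; records B1=F, B2=F, B4=T, B4=F, B5=S, B5=E, B6=T, B6=F, B7=F, B8=S, B10=F, B11=T
run #4 (a=1, q=1, x=2) runs B1->F, B2->F, B5->E, B4->T, B5->E, B4->T, B5->E, B4->T, B5->E, B4->T, B5->E, B4->T, B5->E, B4->T, ...; records B1=F, B2=F, B4=T, B4=F, B5=S, B5=E, B6=T, B6=F, B7=F, B8=S, B10=F, B11=T
run #5 (a=2, q=1, x=2) runs B1->F, B2->F, B5->E, B4->T, B5->E, B4->T, B5->E, B4->T, B5->E, B4->T, B5->E, B4->T, B5->E, B4->T, ...; records B1=F, B2=F, B4=T, B4=F, B5=S, B5=E, B6=T, B6=F, B7=F, B8=S, B10=F, B11=T
union over the pool: B1=T, B1=F, B2=F, B4=T, B4=F, B5=S, B5=E, B6=T, B6=F, B7=T, B7=F, B8=S, B8=E, B9=S, B10=T, B10=F, B11=T
uncovered (5 of 22): B2=T, B3=T, B3=F, B9=E, B11=F
Answer: 5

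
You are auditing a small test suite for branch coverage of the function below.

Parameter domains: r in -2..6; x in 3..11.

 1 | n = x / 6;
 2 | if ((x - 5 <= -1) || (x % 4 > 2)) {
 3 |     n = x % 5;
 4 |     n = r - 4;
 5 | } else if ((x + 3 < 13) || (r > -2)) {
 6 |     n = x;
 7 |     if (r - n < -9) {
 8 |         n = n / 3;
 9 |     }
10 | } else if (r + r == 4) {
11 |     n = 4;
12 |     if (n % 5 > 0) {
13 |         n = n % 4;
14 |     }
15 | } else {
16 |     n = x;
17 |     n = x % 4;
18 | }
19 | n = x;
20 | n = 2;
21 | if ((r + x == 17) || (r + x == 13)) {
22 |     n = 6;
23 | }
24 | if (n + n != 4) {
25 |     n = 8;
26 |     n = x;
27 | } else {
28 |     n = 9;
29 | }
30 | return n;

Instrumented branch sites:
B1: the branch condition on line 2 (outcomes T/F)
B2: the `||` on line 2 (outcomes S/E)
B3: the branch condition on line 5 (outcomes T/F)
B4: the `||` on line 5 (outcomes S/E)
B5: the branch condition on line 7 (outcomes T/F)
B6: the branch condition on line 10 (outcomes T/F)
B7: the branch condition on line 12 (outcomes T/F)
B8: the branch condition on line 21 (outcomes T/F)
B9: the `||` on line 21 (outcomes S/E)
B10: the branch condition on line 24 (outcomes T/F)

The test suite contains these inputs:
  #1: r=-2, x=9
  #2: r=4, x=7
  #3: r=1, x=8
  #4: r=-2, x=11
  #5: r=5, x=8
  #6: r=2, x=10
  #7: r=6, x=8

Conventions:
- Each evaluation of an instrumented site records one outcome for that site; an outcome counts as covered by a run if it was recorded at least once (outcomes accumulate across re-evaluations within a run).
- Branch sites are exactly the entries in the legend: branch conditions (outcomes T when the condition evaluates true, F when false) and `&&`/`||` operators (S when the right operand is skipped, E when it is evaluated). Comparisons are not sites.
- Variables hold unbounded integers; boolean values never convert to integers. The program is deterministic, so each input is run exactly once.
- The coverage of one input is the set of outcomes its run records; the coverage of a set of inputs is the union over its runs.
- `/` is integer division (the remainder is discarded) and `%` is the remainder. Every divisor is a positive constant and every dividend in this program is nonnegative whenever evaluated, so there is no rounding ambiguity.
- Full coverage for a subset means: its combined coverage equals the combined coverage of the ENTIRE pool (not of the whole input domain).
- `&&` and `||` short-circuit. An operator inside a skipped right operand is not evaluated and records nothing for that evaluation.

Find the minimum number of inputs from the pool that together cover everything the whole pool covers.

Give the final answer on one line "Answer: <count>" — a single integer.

input #1, r=-2, x=9: outcomes B1=F, B2=E, B3=T, B4=S, B5=T, B8=F, B9=E, B10=F
input #2, r=4, x=7: outcomes B1=T, B2=E, B8=F, B9=E, B10=F
input #3, r=1, x=8: outcomes B1=F, B2=E, B3=T, B4=S, B5=F, B8=F, B9=E, B10=F
input #4, r=-2, x=11: outcomes B1=T, B2=E, B8=F, B9=E, B10=F
input #5, r=5, x=8: outcomes B1=F, B2=E, B3=T, B4=S, B5=F, B8=T, B9=E, B10=T
input #6, r=2, x=10: outcomes B1=F, B2=E, B3=T, B4=E, B5=F, B8=F, B9=E, B10=F
input #7, r=6, x=8: outcomes B1=F, B2=E, B3=T, B4=S, B5=F, B8=F, B9=E, B10=F
union over all inputs: B1=T, B1=F, B2=E, B3=T, B4=S, B4=E, B5=T, B5=F, B8=T, B8=F, B9=E, B10=T, B10=F (13 outcomes)
no size-1 subset reaches all 13 outcomes (best union: 8/13)
no size-2 subset reaches all 13 outcomes (best union: 11/13)
no size-3 subset reaches all 13 outcomes (best union: 12/13)
size 4: inputs {1, 2, 5, 6} cover all 13 outcomes, and no lexicographically smaller subset of this size does

Answer: 4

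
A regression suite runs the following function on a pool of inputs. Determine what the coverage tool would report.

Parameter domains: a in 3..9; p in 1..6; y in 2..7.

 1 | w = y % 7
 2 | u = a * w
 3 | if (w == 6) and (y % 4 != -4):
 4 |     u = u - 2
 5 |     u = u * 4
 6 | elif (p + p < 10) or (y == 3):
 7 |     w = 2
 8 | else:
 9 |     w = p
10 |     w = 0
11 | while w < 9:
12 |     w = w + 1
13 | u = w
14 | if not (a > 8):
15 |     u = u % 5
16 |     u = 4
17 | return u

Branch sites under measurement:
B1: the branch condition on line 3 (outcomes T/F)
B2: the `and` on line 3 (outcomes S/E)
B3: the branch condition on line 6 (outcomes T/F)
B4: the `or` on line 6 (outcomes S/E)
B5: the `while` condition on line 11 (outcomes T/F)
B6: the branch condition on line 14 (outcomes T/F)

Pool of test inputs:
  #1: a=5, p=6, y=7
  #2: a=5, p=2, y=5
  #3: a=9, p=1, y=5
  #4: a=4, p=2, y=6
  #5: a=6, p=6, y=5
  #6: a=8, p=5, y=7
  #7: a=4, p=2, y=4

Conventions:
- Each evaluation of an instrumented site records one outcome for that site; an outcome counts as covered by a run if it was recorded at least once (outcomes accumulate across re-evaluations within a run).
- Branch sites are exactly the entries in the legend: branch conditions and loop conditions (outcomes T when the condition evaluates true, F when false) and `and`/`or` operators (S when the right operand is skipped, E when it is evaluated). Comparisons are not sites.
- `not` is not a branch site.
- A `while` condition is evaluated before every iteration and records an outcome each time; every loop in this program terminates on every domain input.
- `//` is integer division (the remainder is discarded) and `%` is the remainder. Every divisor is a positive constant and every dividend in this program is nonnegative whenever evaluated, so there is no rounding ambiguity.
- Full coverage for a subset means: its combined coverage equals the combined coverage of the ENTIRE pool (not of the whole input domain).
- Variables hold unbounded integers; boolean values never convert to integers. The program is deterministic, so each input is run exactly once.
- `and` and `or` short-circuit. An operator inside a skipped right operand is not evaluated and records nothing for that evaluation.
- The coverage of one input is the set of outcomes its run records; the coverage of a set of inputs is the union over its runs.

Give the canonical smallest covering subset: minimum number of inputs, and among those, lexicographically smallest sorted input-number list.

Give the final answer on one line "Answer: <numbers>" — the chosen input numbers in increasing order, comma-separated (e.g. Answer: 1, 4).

test 1 (a=5, p=6, y=7) fires B2->S, B1->F, B4->E, B3->F, B5->T, B5->T, B5->T, B5->T, B5->T, B5->T, B5->T, B5->T, B5->T, B5->F, ...; hits B1=F, B2=S, B3=F, B4=E, B5=T, B5=F, B6=T
test 2 (a=5, p=2, y=5) fires B2->S, B1->F, B4->S, B3->T, B5->T, B5->T, B5->T, B5->T, B5->T, B5->T, B5->T, B5->F, B6->T; hits B1=F, B2=S, B3=T, B4=S, B5=T, B5=F, B6=T
test 3 (a=9, p=1, y=5) fires B2->S, B1->F, B4->S, B3->T, B5->T, B5->T, B5->T, B5->T, B5->T, B5->T, B5->T, B5->F, B6->F; hits B1=F, B2=S, B3=T, B4=S, B5=T, B5=F, B6=F
test 4 (a=4, p=2, y=6) fires B2->E, B1->T, B5->T, B5->T, B5->T, B5->F, B6->T; hits B1=T, B2=E, B5=T, B5=F, B6=T
test 5 (a=6, p=6, y=5) fires B2->S, B1->F, B4->E, B3->F, B5->T, B5->T, B5->T, B5->T, B5->T, B5->T, B5->T, B5->T, B5->T, B5->F, ...; hits B1=F, B2=S, B3=F, B4=E, B5=T, B5=F, B6=T
test 6 (a=8, p=5, y=7) fires B2->S, B1->F, B4->E, B3->F, B5->T, B5->T, B5->T, B5->T, B5->T, B5->T, B5->T, B5->T, B5->T, B5->F, ...; hits B1=F, B2=S, B3=F, B4=E, B5=T, B5=F, B6=T
test 7 (a=4, p=2, y=4) fires B2->S, B1->F, B4->S, B3->T, B5->T, B5->T, B5->T, B5->T, B5->T, B5->T, B5->T, B5->F, B6->T; hits B1=F, B2=S, B3=T, B4=S, B5=T, B5=F, B6=T
together the pool reaches 12 outcomes: B1=T, B1=F, B2=S, B2=E, B3=T, B3=F, B4=S, B4=E, B5=T, B5=F, B6=T, B6=F
every size-1 subset falls short of the 12 outcomes (best: 7/12)
every size-2 subset falls short of the 12 outcomes (best: 10/12)
the canonical winner is {1, 3, 4}: size 3, full 12-outcome coverage, earliest index list among size-3 covers

Answer: 1, 3, 4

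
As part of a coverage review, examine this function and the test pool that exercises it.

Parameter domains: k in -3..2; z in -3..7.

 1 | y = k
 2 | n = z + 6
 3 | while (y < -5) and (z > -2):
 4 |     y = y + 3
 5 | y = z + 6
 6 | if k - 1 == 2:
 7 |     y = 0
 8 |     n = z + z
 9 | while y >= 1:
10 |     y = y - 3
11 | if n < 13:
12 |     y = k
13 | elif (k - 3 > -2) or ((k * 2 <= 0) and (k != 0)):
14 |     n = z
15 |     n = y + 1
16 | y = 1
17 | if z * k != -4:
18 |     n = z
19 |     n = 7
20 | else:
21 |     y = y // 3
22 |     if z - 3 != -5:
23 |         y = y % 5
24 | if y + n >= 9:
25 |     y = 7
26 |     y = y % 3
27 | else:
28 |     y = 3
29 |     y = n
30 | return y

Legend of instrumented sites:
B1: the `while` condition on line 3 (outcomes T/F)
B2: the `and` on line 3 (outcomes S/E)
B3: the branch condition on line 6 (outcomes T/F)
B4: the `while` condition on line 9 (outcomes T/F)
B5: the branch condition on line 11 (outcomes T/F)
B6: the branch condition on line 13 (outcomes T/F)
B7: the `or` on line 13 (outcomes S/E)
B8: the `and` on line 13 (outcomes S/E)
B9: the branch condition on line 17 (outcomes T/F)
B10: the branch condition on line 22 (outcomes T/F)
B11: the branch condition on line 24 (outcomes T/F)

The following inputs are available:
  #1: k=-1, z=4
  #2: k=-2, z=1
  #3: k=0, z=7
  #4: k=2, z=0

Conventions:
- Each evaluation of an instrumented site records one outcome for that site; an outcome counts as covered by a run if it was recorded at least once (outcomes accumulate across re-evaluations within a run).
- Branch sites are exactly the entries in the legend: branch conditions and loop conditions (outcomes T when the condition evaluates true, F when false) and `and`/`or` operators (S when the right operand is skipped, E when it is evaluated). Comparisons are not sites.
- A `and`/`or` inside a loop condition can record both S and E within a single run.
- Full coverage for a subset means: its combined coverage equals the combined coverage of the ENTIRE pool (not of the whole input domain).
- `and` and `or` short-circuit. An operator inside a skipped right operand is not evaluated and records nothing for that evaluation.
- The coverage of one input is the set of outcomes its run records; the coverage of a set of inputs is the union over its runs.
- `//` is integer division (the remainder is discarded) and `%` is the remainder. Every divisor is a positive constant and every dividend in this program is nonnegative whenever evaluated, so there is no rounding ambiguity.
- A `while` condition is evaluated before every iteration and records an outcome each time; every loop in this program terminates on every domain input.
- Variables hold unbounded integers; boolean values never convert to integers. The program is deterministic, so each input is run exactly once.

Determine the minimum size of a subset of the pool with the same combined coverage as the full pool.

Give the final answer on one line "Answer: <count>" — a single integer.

test 1 (k=-1, z=4) fires B2->S, B1->F, B3->F, B4->T, B4->T, B4->T, B4->T, B4->F, B5->T, B9->F, B10->T, B11->T; hits B1=F, B2=S, B3=F, B4=T, B4=F, B5=T, B9=F, B10=T, B11=T
test 2 (k=-2, z=1) fires B2->S, B1->F, B3->F, B4->T, B4->T, B4->T, B4->F, B5->T, B9->T, B11->F; hits B1=F, B2=S, B3=F, B4=T, B4=F, B5=T, B9=T, B11=F
test 3 (k=0, z=7) fires B2->S, B1->F, B3->F, B4->T, B4->T, B4->T, B4->T, B4->T, B4->F, B5->F, B7->E, B8->E, B6->F, B9->T, ...; hits B1=F, B2=S, B3=F, B4=T, B4=F, B5=F, B6=F, B7=E, B8=E, B9=T, B11=F
test 4 (k=2, z=0) fires B2->S, B1->F, B3->F, B4->T, B4->T, B4->F, B5->T, B9->T, B11->F; hits B1=F, B2=S, B3=F, B4=T, B4=F, B5=T, B9=T, B11=F
together the pool reaches 15 outcomes: B1=F, B2=S, B3=F, B4=T, B4=F, B5=T, B5=F, B6=F, B7=E, B8=E, B9=T, B9=F, B10=T, B11=T, B11=F
checked all size-1 subsets: none covers 15 outcomes (max 11/15)
inputs {1, 3} (size 2) cover everything; no size-2 subset with a lexicographically smaller index list covers all 15

Answer: 2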